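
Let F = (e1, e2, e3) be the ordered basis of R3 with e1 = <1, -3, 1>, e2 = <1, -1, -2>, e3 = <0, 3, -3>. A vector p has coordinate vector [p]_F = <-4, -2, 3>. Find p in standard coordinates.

<-6, 23, -9>

By definition p = -4e1 - 2e2 + 3e3.
Summing componentwise gives <-6, 23, -9>.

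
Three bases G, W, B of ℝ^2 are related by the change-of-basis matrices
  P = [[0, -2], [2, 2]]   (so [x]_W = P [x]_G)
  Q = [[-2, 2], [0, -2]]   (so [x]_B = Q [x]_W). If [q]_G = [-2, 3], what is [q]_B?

[16, -4]

Apply P to get W-coordinates [-6, 2], then Q to get B-coordinates.
The result is [q]_B = [16, -4].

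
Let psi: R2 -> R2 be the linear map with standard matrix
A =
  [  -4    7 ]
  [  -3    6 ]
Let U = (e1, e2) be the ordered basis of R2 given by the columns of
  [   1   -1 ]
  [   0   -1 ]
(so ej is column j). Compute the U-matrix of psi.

[[-1, 0], [3, 3]]

Let P have columns e1, e2. Then [psi]_U = P^(-1) A P.
Here det P = -1, so P^(-1) is integer; computing A P first and then P^(-1)(A P) gives [[-1, 0], [3, 3]].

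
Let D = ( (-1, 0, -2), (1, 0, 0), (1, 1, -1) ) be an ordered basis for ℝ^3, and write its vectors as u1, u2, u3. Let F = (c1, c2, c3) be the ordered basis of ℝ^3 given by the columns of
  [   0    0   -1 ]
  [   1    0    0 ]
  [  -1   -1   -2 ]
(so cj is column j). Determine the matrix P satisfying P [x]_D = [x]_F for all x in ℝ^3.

Column j of P is [uj]_F, since P maps D-coordinates to F-coordinates.
Expressing u1 in F: u1 = 0·c1 + 0·c2 + c3, so column 1 of P is (0, 0, 1).
Doing the same for each uj gives P = [[0, 0, 1], [0, 2, 2], [1, -1, -1]].

[[0, 0, 1], [0, 2, 2], [1, -1, -1]]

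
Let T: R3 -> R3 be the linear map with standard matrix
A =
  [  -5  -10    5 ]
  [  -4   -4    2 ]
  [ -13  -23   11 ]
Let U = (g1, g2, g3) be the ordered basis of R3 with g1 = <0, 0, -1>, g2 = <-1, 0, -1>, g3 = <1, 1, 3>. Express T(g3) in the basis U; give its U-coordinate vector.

Compute T(g3) = A g3 = <0, -2, -3> in standard coordinates.
Then write this in U-coordinates: solve for y in y_1 g1 + ... + y_3 g3 = <0, -2, -3>.
This gives y = <-1, -2, -2>, which is column 3 of [T]_U.

<-1, -2, -2>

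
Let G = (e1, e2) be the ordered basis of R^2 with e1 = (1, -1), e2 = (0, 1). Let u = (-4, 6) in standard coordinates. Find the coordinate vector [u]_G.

We seek scalars with c_1 e1 + c_2 e2 = u; equivalently solve M c = u where the columns of M are e1, e2.
System: c_1 + 0c_2 = -4, -c_1 + c_2 = 6; solving gives c_1 = -4, c_2 = 2.
Check: -4e1 + 2e2 = (-4, 6).

(-4, 2)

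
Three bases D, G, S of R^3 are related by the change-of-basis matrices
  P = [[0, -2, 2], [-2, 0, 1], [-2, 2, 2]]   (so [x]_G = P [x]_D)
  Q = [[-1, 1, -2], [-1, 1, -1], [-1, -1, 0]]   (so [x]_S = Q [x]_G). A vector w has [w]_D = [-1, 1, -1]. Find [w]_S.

[1, 3, 3]

Apply P to get G-coordinates [-4, 1, 2], then Q to get S-coordinates.
The result is [w]_S = [1, 3, 3].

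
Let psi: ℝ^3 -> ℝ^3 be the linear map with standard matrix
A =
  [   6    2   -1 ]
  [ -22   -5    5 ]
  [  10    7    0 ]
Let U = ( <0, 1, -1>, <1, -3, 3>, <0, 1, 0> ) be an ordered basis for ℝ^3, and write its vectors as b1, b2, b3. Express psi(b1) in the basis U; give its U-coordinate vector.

<2, 3, -3>

Column 1 of [psi]_U is the U-coordinate vector of psi(b1).
In standard coordinates psi(b1) = A b1 = <3, -10, 7>.
Converting to U: <3, -10, 7> = 2b1 + 3b2 - 3b3, so the coordinate vector is <2, 3, -3>.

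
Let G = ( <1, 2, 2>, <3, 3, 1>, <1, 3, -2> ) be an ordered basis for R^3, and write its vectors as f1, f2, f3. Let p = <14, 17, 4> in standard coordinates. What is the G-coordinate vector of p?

[p]_G is the unique c with M c = p, where M has columns f1, ..., f3.
Solving this 3x3 system gives c = (1, 4, 1).
Check: f1 + 4f2 + f3 = <14, 17, 4>.

<1, 4, 1>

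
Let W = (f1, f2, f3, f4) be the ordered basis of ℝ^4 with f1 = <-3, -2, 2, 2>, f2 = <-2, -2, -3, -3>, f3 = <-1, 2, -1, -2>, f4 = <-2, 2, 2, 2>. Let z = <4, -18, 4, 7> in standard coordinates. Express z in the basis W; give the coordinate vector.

We seek scalars with c_1 f1 + ... + c_4 f4 = z; equivalently solve M c = z where the columns of M are f1, ..., f4.
Row-reducing the augmented matrix [M | z] gives c = (3, -1, -3, -4).
Check: 3f1 - f2 - 3f3 - 4f4 = <4, -18, 4, 7>.

<3, -1, -3, -4>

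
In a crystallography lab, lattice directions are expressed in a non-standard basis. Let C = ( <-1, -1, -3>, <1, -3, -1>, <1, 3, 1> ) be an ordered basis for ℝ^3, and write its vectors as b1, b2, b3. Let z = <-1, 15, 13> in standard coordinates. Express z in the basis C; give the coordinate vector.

Write z = c_1 b1 + ... + c_3 b3 and solve for the c_i.
Gaussian elimination on [M | z] yields c = (-3, -4, 0).
Check: -3b1 - 4b2 + 0·b3 = <-1, 15, 13>.

<-3, -4, 0>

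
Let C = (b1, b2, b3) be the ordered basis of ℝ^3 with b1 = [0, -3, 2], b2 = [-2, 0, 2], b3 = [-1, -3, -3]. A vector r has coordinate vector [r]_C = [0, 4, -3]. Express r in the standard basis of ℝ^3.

[-5, 9, 17]

By definition r = 0·b1 + 4b2 - 3b3.
Summing componentwise gives [-5, 9, 17].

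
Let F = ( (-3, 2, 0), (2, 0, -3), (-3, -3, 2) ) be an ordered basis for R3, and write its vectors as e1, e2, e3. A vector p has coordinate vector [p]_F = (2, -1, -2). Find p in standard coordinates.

(-2, 10, -1)

By definition p = 2e1 - e2 - 2e3.
Summing componentwise gives (-2, 10, -1).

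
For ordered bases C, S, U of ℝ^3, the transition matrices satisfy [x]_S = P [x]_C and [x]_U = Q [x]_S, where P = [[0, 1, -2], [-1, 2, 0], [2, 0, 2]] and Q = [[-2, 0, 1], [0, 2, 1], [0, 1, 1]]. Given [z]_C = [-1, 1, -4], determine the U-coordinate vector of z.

[-28, -4, -7]

Apply P to get S-coordinates [9, 3, -10], then Q to get U-coordinates.
The result is [z]_U = [-28, -4, -7].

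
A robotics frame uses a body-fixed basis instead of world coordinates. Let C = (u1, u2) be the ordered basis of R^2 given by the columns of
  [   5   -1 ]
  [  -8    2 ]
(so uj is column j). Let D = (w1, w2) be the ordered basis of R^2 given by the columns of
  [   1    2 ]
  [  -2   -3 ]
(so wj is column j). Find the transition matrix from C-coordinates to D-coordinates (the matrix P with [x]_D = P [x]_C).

[[1, -1], [2, 0]]

Let M have columns uj and N have columns wj. Then for every x, N [x]_D = x = M [x]_C, so P = N^(-1) M.
Since det N = 1, N^(-1) has integer entries; multiplying gives P = [[1, -1], [2, 0]].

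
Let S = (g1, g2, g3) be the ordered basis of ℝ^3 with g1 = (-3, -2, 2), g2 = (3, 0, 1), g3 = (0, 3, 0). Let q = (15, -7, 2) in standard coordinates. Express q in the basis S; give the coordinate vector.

(-1, 4, -3)

[q]_S is the unique c with M c = q, where M has columns g1, ..., g3.
Gaussian elimination on [M | q] yields c = (-1, 4, -3).
Check: -g1 + 4g2 - 3g3 = (15, -7, 2).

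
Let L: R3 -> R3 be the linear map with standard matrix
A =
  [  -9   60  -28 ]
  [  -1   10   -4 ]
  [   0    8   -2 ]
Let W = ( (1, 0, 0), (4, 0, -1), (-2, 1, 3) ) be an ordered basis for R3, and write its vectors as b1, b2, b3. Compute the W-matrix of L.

The j-th column of [L]_W is [L(bj)]_W.
L(b1) = A b1 = (-9, -1, 0) = b1 - 3b2 - b3, so column 1 is (1, -3, -1).
Repeating for b2, b3 and assembling the columns gives [[1, 0, 2], [-3, -2, -2], [-1, 0, 0]].

[[1, 0, 2], [-3, -2, -2], [-1, 0, 0]]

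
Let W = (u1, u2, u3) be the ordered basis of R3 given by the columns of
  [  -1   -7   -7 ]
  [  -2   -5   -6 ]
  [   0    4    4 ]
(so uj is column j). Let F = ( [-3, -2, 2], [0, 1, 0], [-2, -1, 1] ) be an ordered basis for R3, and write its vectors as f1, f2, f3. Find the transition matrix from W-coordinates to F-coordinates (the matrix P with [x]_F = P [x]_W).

[[-1, 1, 1], [-2, -1, -2], [2, 2, 2]]

Let M have columns uj and N have columns fj. Then for every x, N [x]_F = x = M [x]_W, so P = N^(-1) M.
Since det N = 1, N^(-1) has integer entries; multiplying gives P = [[-1, 1, 1], [-2, -1, -2], [2, 2, 2]].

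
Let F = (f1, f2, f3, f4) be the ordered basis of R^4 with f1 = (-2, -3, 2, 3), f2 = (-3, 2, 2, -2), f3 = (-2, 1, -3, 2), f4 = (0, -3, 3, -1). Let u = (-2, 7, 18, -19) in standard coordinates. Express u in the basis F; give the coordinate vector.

(-1, 4, -4, 0)

We seek scalars with c_1 f1 + ... + c_4 f4 = u; equivalently solve M c = u where the columns of M are f1, ..., f4.
Gaussian elimination on [M | u] yields c = (-1, 4, -4, 0).
Check: -f1 + 4f2 - 4f3 + 0·f4 = (-2, 7, 18, -19).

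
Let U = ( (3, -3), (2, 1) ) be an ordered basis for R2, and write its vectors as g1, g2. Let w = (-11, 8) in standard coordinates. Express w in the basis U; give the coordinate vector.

(-3, -1)

[w]_U is the unique c with M c = w, where M has columns g1, g2.
System: 3c_1 + 2c_2 = -11, -3c_1 + c_2 = 8; solving gives c_1 = -3, c_2 = -1.
Check: -3g1 - g2 = (-11, 8).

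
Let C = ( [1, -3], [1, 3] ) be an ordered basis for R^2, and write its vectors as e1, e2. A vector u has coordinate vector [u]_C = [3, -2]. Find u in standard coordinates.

[1, -15]

The coordinates say u = 3e1 - 2e2; adding the scaled basis vectors gives [1, -15].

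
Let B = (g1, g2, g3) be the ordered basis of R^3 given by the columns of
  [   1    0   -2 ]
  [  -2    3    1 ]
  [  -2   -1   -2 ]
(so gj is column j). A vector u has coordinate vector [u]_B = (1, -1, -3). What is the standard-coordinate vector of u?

u = M [u]_B, where M has columns g1, ..., g3.
Carrying out the matrix-vector product, u = (7, -8, 5).

(7, -8, 5)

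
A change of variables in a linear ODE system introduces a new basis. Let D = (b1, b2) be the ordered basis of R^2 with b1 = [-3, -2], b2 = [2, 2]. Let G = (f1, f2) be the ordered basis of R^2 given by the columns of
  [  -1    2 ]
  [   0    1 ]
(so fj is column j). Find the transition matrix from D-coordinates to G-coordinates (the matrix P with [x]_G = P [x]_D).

Column j of P is [bj]_G, since P maps D-coordinates to G-coordinates.
Expressing b1 in G: b1 = -f1 - 2f2, so column 1 of P is [-1, -2].
Doing the same for each bj gives P = [[-1, 2], [-2, 2]].

[[-1, 2], [-2, 2]]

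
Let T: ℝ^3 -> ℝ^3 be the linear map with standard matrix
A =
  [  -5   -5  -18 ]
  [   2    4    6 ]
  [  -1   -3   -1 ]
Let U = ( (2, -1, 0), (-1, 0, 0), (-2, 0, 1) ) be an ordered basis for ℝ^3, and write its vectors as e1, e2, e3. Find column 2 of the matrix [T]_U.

(2, -3, 1)

Column 2 of [T]_U is the U-coordinate vector of T(e2).
In standard coordinates T(e2) = A e2 = (5, -2, 1).
Converting to U: (5, -2, 1) = 2e1 - 3e2 + e3, so the coordinate vector is (2, -3, 1).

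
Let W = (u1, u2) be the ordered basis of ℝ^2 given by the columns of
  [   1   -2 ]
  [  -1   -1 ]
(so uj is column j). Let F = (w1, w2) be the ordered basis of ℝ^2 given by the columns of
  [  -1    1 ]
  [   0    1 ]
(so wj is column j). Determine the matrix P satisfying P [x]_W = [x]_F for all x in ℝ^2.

[[-2, 1], [-1, -1]]

Column j of P is [uj]_F, since P maps W-coordinates to F-coordinates.
Expressing u1 in F: u1 = -2w1 - w2, so column 1 of P is <-2, -1>.
Doing the same for each uj gives P = [[-2, 1], [-1, -1]].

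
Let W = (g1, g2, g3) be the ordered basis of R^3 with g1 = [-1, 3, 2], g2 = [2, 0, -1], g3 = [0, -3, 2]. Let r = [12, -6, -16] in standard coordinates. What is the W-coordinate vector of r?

We seek scalars with c_1 g1 + ... + c_3 g3 = r; equivalently solve M c = r where the columns of M are g1, ..., g3.
Solving this 3x3 system gives c = (-4, 4, -2).
Check: -4g1 + 4g2 - 2g3 = [12, -6, -16].

[-4, 4, -2]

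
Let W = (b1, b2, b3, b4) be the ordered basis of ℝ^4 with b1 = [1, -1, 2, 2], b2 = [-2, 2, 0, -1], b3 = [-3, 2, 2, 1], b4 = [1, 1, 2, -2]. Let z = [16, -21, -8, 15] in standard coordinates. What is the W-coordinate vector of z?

[3, -4, -3, -4]

We seek scalars with c_1 b1 + ... + c_4 b4 = z; equivalently solve M c = z where the columns of M are b1, ..., b4.
Solving this 4x4 system gives c = (3, -4, -3, -4).
Check: 3b1 - 4b2 - 3b3 - 4b4 = [16, -21, -8, 15].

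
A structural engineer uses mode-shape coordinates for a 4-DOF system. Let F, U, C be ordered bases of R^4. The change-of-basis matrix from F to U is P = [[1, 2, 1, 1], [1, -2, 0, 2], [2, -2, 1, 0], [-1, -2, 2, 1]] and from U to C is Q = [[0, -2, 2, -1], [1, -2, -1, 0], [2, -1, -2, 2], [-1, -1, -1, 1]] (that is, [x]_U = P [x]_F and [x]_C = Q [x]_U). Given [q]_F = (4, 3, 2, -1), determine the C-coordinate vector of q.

(23, 15, 4, -18)

First [q]_U = P [q]_F = (11, -4, 4, -7).
Then [q]_C = Q [q]_U = (23, 15, 4, -18).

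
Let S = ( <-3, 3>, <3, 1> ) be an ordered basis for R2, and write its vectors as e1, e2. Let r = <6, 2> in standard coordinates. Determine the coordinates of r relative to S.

<0, 2>

Write r = c_1 e1 + c_2 e2 and solve for the c_i.
System: -3c_1 + 3c_2 = 6, 3c_1 + c_2 = 2; solving gives c_1 = 0, c_2 = 2.
Check: 0·e1 + 2e2 = <6, 2>.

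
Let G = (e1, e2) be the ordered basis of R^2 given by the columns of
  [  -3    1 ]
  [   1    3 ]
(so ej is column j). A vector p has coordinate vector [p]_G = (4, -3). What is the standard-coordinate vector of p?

(-15, -5)

The coordinates say p = 4e1 - 3e2; adding the scaled basis vectors gives (-15, -5).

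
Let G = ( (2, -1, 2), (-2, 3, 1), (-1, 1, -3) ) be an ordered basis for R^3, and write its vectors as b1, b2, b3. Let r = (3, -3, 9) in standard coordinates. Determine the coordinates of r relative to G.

(0, 0, -3)

We seek scalars with c_1 b1 + ... + c_3 b3 = r; equivalently solve M c = r where the columns of M are b1, ..., b3.
Solving this 3x3 system gives c = (0, 0, -3).
Check: 0·b1 + 0·b2 - 3b3 = (3, -3, 9).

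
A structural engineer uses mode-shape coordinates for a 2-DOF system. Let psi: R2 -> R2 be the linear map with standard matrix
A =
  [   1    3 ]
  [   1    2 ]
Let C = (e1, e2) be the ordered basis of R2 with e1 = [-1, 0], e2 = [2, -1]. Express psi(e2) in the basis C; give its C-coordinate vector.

Compute psi(e2) = A e2 = [-1, 0] in standard coordinates.
Then write this in C-coordinates: solve for y in y_1 e1 + y_2 e2 = [-1, 0].
This gives y = [1, 0], which is column 2 of [psi]_C.

[1, 0]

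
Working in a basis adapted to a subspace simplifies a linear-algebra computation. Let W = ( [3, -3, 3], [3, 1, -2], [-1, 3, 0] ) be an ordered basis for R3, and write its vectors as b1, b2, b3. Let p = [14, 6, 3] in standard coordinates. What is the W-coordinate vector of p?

[3, 3, 4]

We seek scalars with c_1 b1 + ... + c_3 b3 = p; equivalently solve M c = p where the columns of M are b1, ..., b3.
Gaussian elimination on [M | p] yields c = (3, 3, 4).
Check: 3b1 + 3b2 + 4b3 = [14, 6, 3].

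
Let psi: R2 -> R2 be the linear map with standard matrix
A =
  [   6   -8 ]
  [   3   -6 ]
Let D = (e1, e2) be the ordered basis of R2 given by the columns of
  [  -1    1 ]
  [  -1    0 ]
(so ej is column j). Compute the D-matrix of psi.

Let P have columns e1, e2. Then [psi]_D = P^(-1) A P.
Here det P = 1, so P^(-1) is integer; computing A P first and then P^(-1)(A P) gives [[-3, -3], [-1, 3]].

[[-3, -3], [-1, 3]]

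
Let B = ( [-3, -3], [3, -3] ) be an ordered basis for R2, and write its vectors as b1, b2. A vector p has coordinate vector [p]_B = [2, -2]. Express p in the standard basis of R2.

[-12, 0]

p = M [p]_B, where M has columns b1, b2.
Carrying out the matrix-vector product, p = [-12, 0].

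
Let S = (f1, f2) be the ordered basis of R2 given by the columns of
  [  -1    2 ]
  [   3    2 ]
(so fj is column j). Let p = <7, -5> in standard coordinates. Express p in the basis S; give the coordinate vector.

[p]_S is the unique c with M c = p, where M has columns f1, f2.
System: -c_1 + 2c_2 = 7, 3c_1 + 2c_2 = -5; solving gives c_1 = -3, c_2 = 2.
Check: -3f1 + 2f2 = <7, -5>.

<-3, 2>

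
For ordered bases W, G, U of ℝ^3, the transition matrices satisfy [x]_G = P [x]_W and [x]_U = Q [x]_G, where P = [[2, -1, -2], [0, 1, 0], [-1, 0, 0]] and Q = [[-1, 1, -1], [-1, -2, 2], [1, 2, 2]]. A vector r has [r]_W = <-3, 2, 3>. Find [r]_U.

Apply P to get G-coordinates <-14, 2, 3>, then Q to get U-coordinates.
The result is [r]_U = <13, 16, -4>.

<13, 16, -4>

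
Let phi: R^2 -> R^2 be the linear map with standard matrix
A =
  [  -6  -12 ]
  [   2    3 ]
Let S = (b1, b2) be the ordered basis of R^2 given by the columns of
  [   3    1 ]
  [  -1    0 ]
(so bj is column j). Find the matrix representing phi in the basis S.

With P the matrix whose columns are b1, b2, [phi]_S = P^(-1) A P.
Column by column: phi(b1) = A b1 = (-6, 3); its S-coordinates (-3, 3) give column 1.
Continuing for each basis vector yields [phi]_S = [[-3, -2], [3, 0]].

[[-3, -2], [3, 0]]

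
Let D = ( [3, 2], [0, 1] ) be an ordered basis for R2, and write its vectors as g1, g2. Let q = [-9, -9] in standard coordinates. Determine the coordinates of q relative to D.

[-3, -3]

We seek scalars with c_1 g1 + c_2 g2 = q; equivalently solve M c = q where the columns of M are g1, g2.
System: 3c_1 + 0c_2 = -9, 2c_1 + c_2 = -9; solving gives c_1 = -3, c_2 = -3.
Check: -3g1 - 3g2 = [-9, -9].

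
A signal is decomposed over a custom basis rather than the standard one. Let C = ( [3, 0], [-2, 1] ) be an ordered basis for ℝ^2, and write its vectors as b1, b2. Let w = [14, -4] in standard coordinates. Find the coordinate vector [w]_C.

Write w = c_1 b1 + c_2 b2 and solve for the c_i.
System: 3c_1 - 2c_2 = 14, 0c_1 + c_2 = -4; solving gives c_1 = 2, c_2 = -4.
Check: 2b1 - 4b2 = [14, -4].

[2, -4]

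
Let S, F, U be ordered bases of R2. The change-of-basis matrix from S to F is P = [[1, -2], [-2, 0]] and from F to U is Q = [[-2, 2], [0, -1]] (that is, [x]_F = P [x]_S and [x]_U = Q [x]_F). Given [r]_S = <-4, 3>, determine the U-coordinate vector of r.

<36, -8>

Composing the changes, [r]_U = Q P [r]_S.
Q P = [[-6, 4], [2, 0]]; applying this to <-4, 3> gives <36, -8>.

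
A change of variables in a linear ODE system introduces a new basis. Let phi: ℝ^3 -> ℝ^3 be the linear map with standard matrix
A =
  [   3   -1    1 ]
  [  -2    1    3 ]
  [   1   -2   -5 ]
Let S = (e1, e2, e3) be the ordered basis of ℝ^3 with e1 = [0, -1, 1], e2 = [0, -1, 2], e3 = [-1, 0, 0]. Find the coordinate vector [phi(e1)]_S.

[-1, -1, -2]

Column 1 of [phi]_S is the S-coordinate vector of phi(e1).
In standard coordinates phi(e1) = A e1 = [2, 2, -3].
Converting to S: [2, 2, -3] = -e1 - e2 - 2e3, so the coordinate vector is [-1, -1, -2].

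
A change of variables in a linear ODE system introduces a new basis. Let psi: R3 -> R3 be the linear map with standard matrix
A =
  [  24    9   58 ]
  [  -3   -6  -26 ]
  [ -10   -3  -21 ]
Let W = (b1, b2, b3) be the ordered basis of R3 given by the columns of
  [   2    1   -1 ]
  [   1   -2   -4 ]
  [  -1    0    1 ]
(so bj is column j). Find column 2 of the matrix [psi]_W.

Compute psi(b2) = A b2 = <6, 9, -4> in standard coordinates.
Then write this in W-coordinates: solve for y in y_1 b1 + ... + y_3 b3 = <6, 9, -4>.
This gives y = <3, -1, -1>, which is column 2 of [psi]_W.

<3, -1, -1>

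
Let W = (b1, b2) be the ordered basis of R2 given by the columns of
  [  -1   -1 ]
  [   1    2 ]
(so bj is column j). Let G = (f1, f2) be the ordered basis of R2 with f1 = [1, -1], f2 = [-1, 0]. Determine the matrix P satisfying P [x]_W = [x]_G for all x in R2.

[[-1, -2], [0, -1]]

Let M have columns bj and N have columns fj. Then for every x, N [x]_G = x = M [x]_W, so P = N^(-1) M.
Since det N = -1, N^(-1) has integer entries; multiplying gives P = [[-1, -2], [0, -1]].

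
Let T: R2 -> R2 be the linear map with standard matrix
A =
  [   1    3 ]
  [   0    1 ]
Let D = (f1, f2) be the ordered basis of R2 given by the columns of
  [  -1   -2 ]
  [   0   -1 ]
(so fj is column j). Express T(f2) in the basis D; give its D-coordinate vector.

Column 2 of [T]_D is the D-coordinate vector of T(f2).
In standard coordinates T(f2) = A f2 = [-5, -1].
Converting to D: [-5, -1] = 3f1 + f2, so the coordinate vector is [3, 1].

[3, 1]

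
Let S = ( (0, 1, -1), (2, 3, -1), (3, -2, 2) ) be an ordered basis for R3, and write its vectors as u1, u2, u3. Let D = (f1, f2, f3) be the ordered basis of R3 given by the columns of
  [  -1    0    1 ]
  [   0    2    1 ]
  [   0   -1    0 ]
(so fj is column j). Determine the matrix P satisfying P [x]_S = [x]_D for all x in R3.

Column j of P is [uj]_D, since P maps S-coordinates to D-coordinates.
Expressing u1 in D: u1 = -f1 + f2 - f3, so column 1 of P is (-1, 1, -1).
Doing the same for each uj gives P = [[-1, -1, -1], [1, 1, -2], [-1, 1, 2]].

[[-1, -1, -1], [1, 1, -2], [-1, 1, 2]]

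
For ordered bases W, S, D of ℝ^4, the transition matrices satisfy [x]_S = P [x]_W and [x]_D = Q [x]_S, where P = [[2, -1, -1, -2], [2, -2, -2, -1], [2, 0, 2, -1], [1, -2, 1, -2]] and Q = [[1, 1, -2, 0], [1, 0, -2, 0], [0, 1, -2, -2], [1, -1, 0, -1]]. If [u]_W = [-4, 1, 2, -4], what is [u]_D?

Apply P to get S-coordinates [-3, -10, 0, 4], then Q to get D-coordinates.
The result is [u]_D = [-13, -3, -18, 3].

[-13, -3, -18, 3]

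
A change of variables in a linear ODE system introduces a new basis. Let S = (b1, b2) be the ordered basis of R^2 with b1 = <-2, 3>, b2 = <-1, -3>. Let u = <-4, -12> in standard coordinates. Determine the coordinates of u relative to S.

<0, 4>

Write u = c_1 b1 + c_2 b2 and solve for the c_i.
System: -2c_1 - c_2 = -4, 3c_1 - 3c_2 = -12; solving gives c_1 = 0, c_2 = 4.
Check: 0·b1 + 4b2 = <-4, -12>.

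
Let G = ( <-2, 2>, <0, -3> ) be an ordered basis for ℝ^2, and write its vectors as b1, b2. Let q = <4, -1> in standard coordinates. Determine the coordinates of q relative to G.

<-2, -1>

[q]_G is the unique c with M c = q, where M has columns b1, b2.
System: -2c_1 + 0c_2 = 4, 2c_1 - 3c_2 = -1; solving gives c_1 = -2, c_2 = -1.
Check: -2b1 - b2 = <4, -1>.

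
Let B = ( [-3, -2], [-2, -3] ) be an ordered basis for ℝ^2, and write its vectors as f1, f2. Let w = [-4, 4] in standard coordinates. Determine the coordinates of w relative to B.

We seek scalars with c_1 f1 + c_2 f2 = w; equivalently solve M c = w where the columns of M are f1, f2.
System: -3c_1 - 2c_2 = -4, -2c_1 - 3c_2 = 4; solving gives c_1 = 4, c_2 = -4.
Check: 4f1 - 4f2 = [-4, 4].

[4, -4]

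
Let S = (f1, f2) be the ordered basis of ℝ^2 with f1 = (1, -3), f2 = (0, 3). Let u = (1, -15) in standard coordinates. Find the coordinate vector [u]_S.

We seek scalars with c_1 f1 + c_2 f2 = u; equivalently solve M c = u where the columns of M are f1, f2.
System: c_1 + 0c_2 = 1, -3c_1 + 3c_2 = -15; solving gives c_1 = 1, c_2 = -4.
Check: f1 - 4f2 = (1, -15).

(1, -4)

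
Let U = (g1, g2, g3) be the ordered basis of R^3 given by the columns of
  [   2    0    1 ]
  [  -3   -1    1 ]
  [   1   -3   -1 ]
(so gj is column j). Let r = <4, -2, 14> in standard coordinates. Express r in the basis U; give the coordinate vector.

<2, -4, 0>

Write r = c_1 g1 + ... + c_3 g3 and solve for the c_i.
Row-reducing the augmented matrix [M | r] gives c = (2, -4, 0).
Check: 2g1 - 4g2 + 0·g3 = <4, -2, 14>.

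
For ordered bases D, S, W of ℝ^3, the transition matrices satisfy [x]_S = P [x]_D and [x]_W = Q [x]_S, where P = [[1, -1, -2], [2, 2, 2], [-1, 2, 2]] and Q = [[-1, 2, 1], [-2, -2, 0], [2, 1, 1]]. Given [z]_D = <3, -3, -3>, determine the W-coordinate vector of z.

<-39, -12, 3>

Apply P to get S-coordinates <12, -6, -15>, then Q to get W-coordinates.
The result is [z]_W = <-39, -12, 3>.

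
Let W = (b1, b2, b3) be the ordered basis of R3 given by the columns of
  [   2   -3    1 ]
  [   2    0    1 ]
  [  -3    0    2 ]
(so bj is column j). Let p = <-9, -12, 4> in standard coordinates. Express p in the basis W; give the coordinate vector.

<-4, -1, -4>

Write p = c_1 b1 + ... + c_3 b3 and solve for the c_i.
Row-reducing the augmented matrix [M | p] gives c = (-4, -1, -4).
Check: -4b1 - b2 - 4b3 = <-9, -12, 4>.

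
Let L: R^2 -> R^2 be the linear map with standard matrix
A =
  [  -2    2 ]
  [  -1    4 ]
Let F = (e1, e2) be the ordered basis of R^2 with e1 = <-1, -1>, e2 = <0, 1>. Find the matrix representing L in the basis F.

[[0, -2], [-3, 2]]

The j-th column of [L]_F is [L(ej)]_F.
L(e1) = A e1 = <0, -3> = 0·e1 - 3e2, so column 1 is <0, -3>.
Repeating for e2 and assembling the columns gives [[0, -2], [-3, 2]].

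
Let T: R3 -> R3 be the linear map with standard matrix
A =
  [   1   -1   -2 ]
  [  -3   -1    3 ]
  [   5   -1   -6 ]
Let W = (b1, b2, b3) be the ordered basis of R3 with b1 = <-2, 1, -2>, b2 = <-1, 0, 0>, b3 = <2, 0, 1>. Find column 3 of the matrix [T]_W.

Compute T(b3) = A b3 = <0, -3, 4> in standard coordinates.
Then write this in W-coordinates: solve for y in y_1 b1 + ... + y_3 b3 = <0, -3, 4>.
This gives y = <-3, 2, -2>, which is column 3 of [T]_W.

<-3, 2, -2>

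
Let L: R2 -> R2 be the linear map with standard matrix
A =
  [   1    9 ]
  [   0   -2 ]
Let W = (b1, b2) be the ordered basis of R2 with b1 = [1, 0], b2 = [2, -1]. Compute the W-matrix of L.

The j-th column of [L]_W is [L(bj)]_W.
L(b1) = A b1 = [1, 0] = b1 + 0·b2, so column 1 is [1, 0].
Repeating for b2 and assembling the columns gives [[1, -3], [0, -2]].

[[1, -3], [0, -2]]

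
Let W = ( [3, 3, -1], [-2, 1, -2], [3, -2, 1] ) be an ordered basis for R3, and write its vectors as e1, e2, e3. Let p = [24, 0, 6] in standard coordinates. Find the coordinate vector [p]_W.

[3, -3, 3]

We seek scalars with c_1 e1 + ... + c_3 e3 = p; equivalently solve M c = p where the columns of M are e1, ..., e3.
Row-reducing the augmented matrix [M | p] gives c = (3, -3, 3).
Check: 3e1 - 3e2 + 3e3 = [24, 0, 6].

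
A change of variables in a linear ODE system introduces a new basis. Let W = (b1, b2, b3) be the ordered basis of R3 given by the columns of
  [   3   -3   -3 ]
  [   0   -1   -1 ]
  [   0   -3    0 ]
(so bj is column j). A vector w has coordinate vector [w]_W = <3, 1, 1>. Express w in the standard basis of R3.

w = M [w]_W, where M has columns b1, ..., b3.
Carrying out the matrix-vector product, w = <3, -2, -3>.

<3, -2, -3>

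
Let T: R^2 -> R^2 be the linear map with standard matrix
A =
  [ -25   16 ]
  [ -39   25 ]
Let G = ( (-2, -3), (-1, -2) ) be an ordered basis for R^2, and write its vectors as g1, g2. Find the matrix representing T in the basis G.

With P the matrix whose columns are g1, g2, [T]_G = P^(-1) A P.
Column by column: T(g1) = A g1 = (2, 3); its G-coordinates (-1, 0) give column 1.
Continuing for each basis vector yields [T]_G = [[-1, 3], [0, 1]].

[[-1, 3], [0, 1]]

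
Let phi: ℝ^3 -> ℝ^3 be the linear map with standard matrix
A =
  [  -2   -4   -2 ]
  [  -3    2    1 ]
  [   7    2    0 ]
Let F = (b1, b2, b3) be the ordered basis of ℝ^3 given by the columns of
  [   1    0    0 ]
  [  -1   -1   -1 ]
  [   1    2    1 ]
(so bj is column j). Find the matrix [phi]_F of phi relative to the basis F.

With P the matrix whose columns are b1, ..., b3, [phi]_F = P^(-1) A P.
Column by column: phi(b1) = A b1 = [0, -4, 5]; its F-coordinates [0, 1, 3] give column 1.
Continuing for each basis vector yields [phi]_F = [[0, 0, 2], [1, -2, -3], [3, 2, 2]].

[[0, 0, 2], [1, -2, -3], [3, 2, 2]]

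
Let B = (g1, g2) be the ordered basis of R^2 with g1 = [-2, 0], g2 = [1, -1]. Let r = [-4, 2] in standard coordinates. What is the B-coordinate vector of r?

[1, -2]

Write r = c_1 g1 + c_2 g2 and solve for the c_i.
System: -2c_1 + c_2 = -4, 0c_1 - c_2 = 2; solving gives c_1 = 1, c_2 = -2.
Check: g1 - 2g2 = [-4, 2].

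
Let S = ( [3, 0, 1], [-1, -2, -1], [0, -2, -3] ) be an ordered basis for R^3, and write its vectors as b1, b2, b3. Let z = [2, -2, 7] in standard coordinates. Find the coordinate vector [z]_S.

Write z = c_1 b1 + ... + c_3 b3 and solve for the c_i.
Solving this 3x3 system gives c = (2, 4, -3).
Check: 2b1 + 4b2 - 3b3 = [2, -2, 7].

[2, 4, -3]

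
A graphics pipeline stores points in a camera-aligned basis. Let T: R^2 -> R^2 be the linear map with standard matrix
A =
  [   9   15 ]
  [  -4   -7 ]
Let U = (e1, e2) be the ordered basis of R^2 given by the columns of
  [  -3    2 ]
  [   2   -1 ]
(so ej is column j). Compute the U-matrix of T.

Let P have columns e1, e2. Then [T]_U = P^(-1) A P.
Here det P = -1, so P^(-1) is integer; computing A P first and then P^(-1)(A P) gives [[-1, 1], [0, 3]].

[[-1, 1], [0, 3]]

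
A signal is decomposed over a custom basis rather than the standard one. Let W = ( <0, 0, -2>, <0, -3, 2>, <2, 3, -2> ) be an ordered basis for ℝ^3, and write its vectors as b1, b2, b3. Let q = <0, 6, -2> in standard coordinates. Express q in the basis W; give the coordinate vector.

<-1, -2, 0>

Write q = c_1 b1 + ... + c_3 b3 and solve for the c_i.
Row-reducing the augmented matrix [M | q] gives c = (-1, -2, 0).
Check: -b1 - 2b2 + 0·b3 = <0, 6, -2>.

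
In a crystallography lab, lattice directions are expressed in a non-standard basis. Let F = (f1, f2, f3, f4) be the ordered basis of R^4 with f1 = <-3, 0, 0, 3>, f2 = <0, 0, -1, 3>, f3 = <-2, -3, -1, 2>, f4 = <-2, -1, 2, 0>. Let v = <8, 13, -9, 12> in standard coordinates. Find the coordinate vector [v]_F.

[v]_F is the unique c with M c = v, where M has columns f1, ..., f4.
Gaussian elimination on [M | v] yields c = (2, 4, -3, -4).
Check: 2f1 + 4f2 - 3f3 - 4f4 = <8, 13, -9, 12>.

<2, 4, -3, -4>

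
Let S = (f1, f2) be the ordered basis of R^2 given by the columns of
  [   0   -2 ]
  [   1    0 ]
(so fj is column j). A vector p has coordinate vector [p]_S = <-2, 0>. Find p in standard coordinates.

The coordinates say p = -2f1 + 0·f2; adding the scaled basis vectors gives <0, -2>.

<0, -2>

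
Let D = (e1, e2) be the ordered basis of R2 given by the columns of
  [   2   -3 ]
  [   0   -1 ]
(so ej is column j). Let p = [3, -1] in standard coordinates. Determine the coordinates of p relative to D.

[3, 1]

[p]_D is the unique c with M c = p, where M has columns e1, e2.
System: 2c_1 - 3c_2 = 3, 0c_1 - c_2 = -1; solving gives c_1 = 3, c_2 = 1.
Check: 3e1 + e2 = [3, -1].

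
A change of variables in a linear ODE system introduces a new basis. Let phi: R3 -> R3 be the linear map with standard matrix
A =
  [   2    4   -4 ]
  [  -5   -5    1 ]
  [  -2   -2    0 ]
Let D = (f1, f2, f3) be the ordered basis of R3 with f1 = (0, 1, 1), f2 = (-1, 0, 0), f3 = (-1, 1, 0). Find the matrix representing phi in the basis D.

Let P have columns f1, ..., f3. Then [phi]_D = P^(-1) A P.
Here det P = -1, so P^(-1) is integer; computing A P first and then P^(-1)(A P) gives [[-2, 2, 0], [2, -1, -2], [-2, 3, 0]].

[[-2, 2, 0], [2, -1, -2], [-2, 3, 0]]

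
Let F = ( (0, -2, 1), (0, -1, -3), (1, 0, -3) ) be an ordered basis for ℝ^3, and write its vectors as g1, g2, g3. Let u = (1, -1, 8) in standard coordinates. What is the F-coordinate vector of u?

[u]_F is the unique c with M c = u, where M has columns g1, ..., g3.
Row-reducing the augmented matrix [M | u] gives c = (2, -3, 1).
Check: 2g1 - 3g2 + g3 = (1, -1, 8).

(2, -3, 1)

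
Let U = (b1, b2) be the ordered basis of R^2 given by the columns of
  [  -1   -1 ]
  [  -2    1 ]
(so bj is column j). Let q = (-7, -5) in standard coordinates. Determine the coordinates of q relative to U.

(4, 3)

Write q = c_1 b1 + c_2 b2 and solve for the c_i.
System: -c_1 - c_2 = -7, -2c_1 + c_2 = -5; solving gives c_1 = 4, c_2 = 3.
Check: 4b1 + 3b2 = (-7, -5).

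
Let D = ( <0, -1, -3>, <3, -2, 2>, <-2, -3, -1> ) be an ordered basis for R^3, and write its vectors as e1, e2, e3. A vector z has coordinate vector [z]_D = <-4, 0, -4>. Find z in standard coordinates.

By definition z = -4e1 + 0·e2 - 4e3.
Summing componentwise gives <8, 16, 16>.

<8, 16, 16>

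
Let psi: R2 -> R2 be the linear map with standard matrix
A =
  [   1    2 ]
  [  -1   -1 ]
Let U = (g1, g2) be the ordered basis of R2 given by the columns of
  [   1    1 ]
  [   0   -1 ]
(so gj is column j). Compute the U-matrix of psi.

With P the matrix whose columns are g1, g2, [psi]_U = P^(-1) A P.
Column by column: psi(g1) = A g1 = <1, -1>; its U-coordinates <0, 1> give column 1.
Continuing for each basis vector yields [psi]_U = [[0, -1], [1, 0]].

[[0, -1], [1, 0]]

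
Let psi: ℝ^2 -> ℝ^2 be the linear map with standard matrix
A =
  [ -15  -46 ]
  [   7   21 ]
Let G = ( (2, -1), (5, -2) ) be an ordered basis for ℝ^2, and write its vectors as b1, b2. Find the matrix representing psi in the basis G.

[[3, 1], [2, 3]]

With P the matrix whose columns are b1, b2, [psi]_G = P^(-1) A P.
Column by column: psi(b1) = A b1 = (16, -7); its G-coordinates (3, 2) give column 1.
Continuing for each basis vector yields [psi]_G = [[3, 1], [2, 3]].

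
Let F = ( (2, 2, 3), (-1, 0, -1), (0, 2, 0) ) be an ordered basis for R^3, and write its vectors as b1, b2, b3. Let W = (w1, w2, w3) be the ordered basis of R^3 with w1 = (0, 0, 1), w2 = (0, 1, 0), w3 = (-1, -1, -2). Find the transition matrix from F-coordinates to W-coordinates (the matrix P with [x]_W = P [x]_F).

[[-1, 1, 0], [0, 1, 2], [-2, 1, 0]]

Column j of P is [bj]_W, since P maps F-coordinates to W-coordinates.
Expressing b1 in W: b1 = -w1 + 0·w2 - 2w3, so column 1 of P is (-1, 0, -2).
Doing the same for each bj gives P = [[-1, 1, 0], [0, 1, 2], [-2, 1, 0]].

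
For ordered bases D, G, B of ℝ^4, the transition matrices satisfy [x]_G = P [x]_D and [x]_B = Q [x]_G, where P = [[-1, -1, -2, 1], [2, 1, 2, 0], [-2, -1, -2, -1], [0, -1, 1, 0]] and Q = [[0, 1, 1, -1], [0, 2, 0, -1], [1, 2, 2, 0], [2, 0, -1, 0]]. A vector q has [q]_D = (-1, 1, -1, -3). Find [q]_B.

(5, -4, 5, -8)

First [q]_G = P [q]_D = (-1, -3, 6, -2).
Then [q]_B = Q [q]_G = (5, -4, 5, -8).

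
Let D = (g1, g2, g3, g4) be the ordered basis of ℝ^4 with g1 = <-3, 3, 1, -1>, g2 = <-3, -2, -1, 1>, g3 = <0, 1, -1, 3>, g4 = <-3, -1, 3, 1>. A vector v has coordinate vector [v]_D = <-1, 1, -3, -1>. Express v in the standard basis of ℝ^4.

The coordinates say v = -g1 + g2 - 3g3 - g4; adding the scaled basis vectors gives <3, -7, -2, -8>.

<3, -7, -2, -8>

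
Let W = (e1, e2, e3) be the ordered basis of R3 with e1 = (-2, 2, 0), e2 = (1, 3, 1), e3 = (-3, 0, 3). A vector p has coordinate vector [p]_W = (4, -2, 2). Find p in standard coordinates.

p = M [p]_W, where M has columns e1, ..., e3.
Carrying out the matrix-vector product, p = (-16, 2, 4).

(-16, 2, 4)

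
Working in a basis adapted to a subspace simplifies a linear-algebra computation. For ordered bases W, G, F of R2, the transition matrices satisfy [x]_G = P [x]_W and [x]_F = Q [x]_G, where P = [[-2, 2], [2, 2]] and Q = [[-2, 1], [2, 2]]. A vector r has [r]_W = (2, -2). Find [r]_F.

Apply P to get G-coordinates (-8, 0), then Q to get F-coordinates.
The result is [r]_F = (16, -16).

(16, -16)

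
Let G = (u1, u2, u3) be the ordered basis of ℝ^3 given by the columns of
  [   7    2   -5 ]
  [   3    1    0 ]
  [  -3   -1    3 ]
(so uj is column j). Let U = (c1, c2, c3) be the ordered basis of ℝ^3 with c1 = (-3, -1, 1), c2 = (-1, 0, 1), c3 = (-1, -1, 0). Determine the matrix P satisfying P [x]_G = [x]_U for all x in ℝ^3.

[[-1, 0, 2], [-2, -1, 1], [-2, -1, -2]]

Let M have columns uj and N have columns cj. Then for every x, N [x]_U = x = M [x]_G, so P = N^(-1) M.
Since det N = -1, N^(-1) has integer entries; multiplying gives P = [[-1, 0, 2], [-2, -1, 1], [-2, -1, -2]].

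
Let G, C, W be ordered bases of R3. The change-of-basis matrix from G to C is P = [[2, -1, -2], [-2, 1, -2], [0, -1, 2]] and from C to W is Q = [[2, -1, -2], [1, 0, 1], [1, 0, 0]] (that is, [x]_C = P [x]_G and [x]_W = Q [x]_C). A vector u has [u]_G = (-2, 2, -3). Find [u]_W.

First [u]_C = P [u]_G = (0, 12, -8).
Then [u]_W = Q [u]_C = (4, -8, 0).

(4, -8, 0)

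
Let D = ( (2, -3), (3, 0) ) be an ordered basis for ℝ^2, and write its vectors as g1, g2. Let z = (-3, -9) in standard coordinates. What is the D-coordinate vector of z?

(3, -3)

We seek scalars with c_1 g1 + c_2 g2 = z; equivalently solve M c = z where the columns of M are g1, g2.
System: 2c_1 + 3c_2 = -3, -3c_1 + 0c_2 = -9; solving gives c_1 = 3, c_2 = -3.
Check: 3g1 - 3g2 = (-3, -9).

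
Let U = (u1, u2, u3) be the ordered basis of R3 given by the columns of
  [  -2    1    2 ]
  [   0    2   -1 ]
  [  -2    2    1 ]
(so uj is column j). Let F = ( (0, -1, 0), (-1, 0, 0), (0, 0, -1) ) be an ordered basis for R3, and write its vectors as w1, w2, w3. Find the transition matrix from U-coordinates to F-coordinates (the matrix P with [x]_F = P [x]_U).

Column j of P is [uj]_F, since P maps U-coordinates to F-coordinates.
Expressing u1 in F: u1 = 0·w1 + 2w2 + 2w3, so column 1 of P is (0, 2, 2).
Doing the same for each uj gives P = [[0, -2, 1], [2, -1, -2], [2, -2, -1]].

[[0, -2, 1], [2, -1, -2], [2, -2, -1]]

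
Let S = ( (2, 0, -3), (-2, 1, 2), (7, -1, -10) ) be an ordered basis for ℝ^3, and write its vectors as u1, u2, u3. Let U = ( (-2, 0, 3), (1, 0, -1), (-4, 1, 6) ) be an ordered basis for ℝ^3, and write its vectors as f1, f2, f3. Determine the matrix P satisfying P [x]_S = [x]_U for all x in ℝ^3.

Take x = uj: its S-coordinates are the j-th standard unit vector, so P e_j — column j of P — equals [uj]_U.
u1 = -f1 + 0·f2 + 0·f3, giving column 1 = (-1, 0, 0); repeating for each j gives P = [[-1, -2, -1], [0, -2, 1], [0, 1, -1]].

[[-1, -2, -1], [0, -2, 1], [0, 1, -1]]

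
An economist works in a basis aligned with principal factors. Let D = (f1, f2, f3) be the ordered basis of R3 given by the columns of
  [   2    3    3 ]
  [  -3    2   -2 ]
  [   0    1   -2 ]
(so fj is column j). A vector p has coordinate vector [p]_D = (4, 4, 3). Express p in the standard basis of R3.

By definition p = 4f1 + 4f2 + 3f3.
Summing componentwise gives (29, -10, -2).

(29, -10, -2)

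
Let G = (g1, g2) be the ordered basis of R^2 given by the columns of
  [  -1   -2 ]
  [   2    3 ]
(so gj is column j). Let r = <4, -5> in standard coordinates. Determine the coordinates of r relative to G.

Write r = c_1 g1 + c_2 g2 and solve for the c_i.
System: -c_1 - 2c_2 = 4, 2c_1 + 3c_2 = -5; solving gives c_1 = 2, c_2 = -3.
Check: 2g1 - 3g2 = <4, -5>.

<2, -3>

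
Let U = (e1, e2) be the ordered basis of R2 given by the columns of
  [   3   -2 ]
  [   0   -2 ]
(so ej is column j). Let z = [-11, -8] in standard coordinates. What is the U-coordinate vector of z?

[-1, 4]

[z]_U is the unique c with M c = z, where M has columns e1, e2.
System: 3c_1 - 2c_2 = -11, 0c_1 - 2c_2 = -8; solving gives c_1 = -1, c_2 = 4.
Check: -e1 + 4e2 = [-11, -8].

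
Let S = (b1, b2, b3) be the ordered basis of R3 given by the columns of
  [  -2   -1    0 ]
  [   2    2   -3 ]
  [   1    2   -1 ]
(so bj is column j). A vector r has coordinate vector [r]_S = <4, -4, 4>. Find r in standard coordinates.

<-4, -12, -8>

The coordinates say r = 4b1 - 4b2 + 4b3; adding the scaled basis vectors gives <-4, -12, -8>.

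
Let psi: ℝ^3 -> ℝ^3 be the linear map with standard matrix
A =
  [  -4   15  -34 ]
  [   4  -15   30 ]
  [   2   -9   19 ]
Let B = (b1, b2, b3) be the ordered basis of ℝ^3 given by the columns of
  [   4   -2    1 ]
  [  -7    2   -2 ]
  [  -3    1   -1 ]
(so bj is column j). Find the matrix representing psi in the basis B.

Let P have columns b1, ..., b3. Then [psi]_B = P^(-1) A P.
Here det P = 1, so P^(-1) is integer; computing A P first and then P^(-1)(A P) gives [[-3, 2, -2], [2, 1, -3], [-3, -2, 2]].

[[-3, 2, -2], [2, 1, -3], [-3, -2, 2]]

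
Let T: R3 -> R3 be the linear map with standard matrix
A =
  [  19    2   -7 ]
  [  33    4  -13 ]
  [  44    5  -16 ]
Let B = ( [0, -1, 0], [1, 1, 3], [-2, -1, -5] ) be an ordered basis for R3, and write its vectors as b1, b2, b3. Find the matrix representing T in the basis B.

[[3, 3, 2], [0, 2, -1], [1, 1, 2]]

The j-th column of [T]_B is [T(bj)]_B.
T(b1) = A b1 = [-2, -4, -5] = 3b1 + 0·b2 + b3, so column 1 is [3, 0, 1].
Repeating for b2, b3 and assembling the columns gives [[3, 3, 2], [0, 2, -1], [1, 1, 2]].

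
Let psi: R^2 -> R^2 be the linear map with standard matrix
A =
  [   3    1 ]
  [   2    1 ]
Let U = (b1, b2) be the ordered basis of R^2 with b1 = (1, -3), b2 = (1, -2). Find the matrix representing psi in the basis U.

The j-th column of [psi]_U is [psi(bj)]_U.
psi(b1) = A b1 = (0, -1) = b1 - b2, so column 1 is (1, -1).
Repeating for b2 and assembling the columns gives [[1, -2], [-1, 3]].

[[1, -2], [-1, 3]]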